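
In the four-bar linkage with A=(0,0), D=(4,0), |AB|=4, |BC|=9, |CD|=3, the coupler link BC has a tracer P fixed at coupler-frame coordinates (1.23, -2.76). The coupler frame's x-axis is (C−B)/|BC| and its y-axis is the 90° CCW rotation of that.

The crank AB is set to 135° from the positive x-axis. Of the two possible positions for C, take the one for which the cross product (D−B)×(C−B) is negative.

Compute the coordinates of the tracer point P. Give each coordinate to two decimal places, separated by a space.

A=(0,0), D=(4.00,0)
B = A + 4.00·(cos135°, sin135°) = (-2.8284, 2.8284)
|BD| = 7.3910
circle(B,9.00) ∩ circle(D,3.00): a=8.5663, h=2.7602
  candidates: C₊=(6.1421,2.1004) cross=20.401; C₋=(4.0295,-2.9999) cross=-20.401
  mode - wants cross < 0 → take C=(4.0295,-2.9999) (cross=-20.401)
ex = (C−B)/|BC| = (0.7620,-0.6476); ey = (0.6476,0.7620)
P = B + 1.23·ex + -2.76·ey = (-3.6785,-0.0712)

-3.68 -0.07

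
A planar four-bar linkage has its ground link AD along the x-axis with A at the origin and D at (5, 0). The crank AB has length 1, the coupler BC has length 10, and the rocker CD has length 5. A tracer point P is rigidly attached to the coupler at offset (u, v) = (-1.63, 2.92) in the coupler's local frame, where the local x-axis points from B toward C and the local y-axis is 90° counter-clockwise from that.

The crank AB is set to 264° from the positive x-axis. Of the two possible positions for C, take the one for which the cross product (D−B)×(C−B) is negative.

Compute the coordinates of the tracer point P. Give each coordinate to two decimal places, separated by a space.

A=(0,0), D=(5.00,0)
B = A + 1.00·(cos264°, sin264°) = (-0.1045, -0.9945)
|BD| = 5.2005
circle(B,10.00) ∩ circle(D,5.00): a=9.8111, h=1.9346
  candidates: C₊=(9.1555,2.7806) cross=10.061; C₋=(9.8954,-1.0172) cross=-10.061
  mode - wants cross < 0 → take C=(9.8954,-1.0172) (cross=-10.061)
ex = (C−B)/|BC| = (1.0000,-0.0023); ey = (0.0023,1.0000)
P = B + -1.63·ex + 2.92·ey = (-1.7279,1.9292)

-1.73 1.93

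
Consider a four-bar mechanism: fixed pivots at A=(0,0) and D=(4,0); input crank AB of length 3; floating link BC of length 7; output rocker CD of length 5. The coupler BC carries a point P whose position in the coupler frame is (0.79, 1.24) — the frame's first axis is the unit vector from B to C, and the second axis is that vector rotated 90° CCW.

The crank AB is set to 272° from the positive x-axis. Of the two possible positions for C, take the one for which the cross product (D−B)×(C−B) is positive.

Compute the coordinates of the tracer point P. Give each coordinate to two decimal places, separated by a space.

A=(0,0), D=(4.00,0)
B = A + 3.00·(cos272°, sin272°) = (0.1047, -2.9982)
|BD| = 4.9155
circle(B,7.00) ∩ circle(D,5.00): a=4.8990, h=5.0000
  candidates: C₊=(0.9372,3.9521) cross=24.578; C₋=(7.0366,-3.9723) cross=-24.578
  mode + wants cross > 0 → take C=(0.9372,3.9521) (cross=24.578)
ex = (C−B)/|BC| = (0.1189,0.9929); ey = (-0.9929,0.1189)
P = B + 0.79·ex + 1.24·ey = (-1.0325,-2.0663)

-1.03 -2.07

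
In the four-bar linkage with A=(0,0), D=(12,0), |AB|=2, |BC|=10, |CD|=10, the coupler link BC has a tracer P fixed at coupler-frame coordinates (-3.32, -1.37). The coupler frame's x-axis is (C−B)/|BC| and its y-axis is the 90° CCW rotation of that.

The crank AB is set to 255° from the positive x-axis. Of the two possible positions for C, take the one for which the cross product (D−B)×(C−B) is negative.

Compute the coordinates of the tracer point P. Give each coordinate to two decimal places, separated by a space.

-3.90 -0.73

A=(0,0), D=(12.00,0)
B = A + 2.00·(cos255°, sin255°) = (-0.5176, -1.9319)
|BD| = 12.6658
circle(B,10.00) ∩ circle(D,10.00): a=6.3329, h=7.7391
  candidates: C₊=(4.5608,6.6827) cross=98.023; C₋=(6.9216,-8.6145) cross=-98.023
  mode - wants cross < 0 → take C=(6.9216,-8.6145) (cross=-98.023)
ex = (C−B)/|BC| = (0.7439,-0.6683); ey = (0.6683,0.7439)
P = B + -3.32·ex + -1.37·ey = (-3.9030,-0.7324)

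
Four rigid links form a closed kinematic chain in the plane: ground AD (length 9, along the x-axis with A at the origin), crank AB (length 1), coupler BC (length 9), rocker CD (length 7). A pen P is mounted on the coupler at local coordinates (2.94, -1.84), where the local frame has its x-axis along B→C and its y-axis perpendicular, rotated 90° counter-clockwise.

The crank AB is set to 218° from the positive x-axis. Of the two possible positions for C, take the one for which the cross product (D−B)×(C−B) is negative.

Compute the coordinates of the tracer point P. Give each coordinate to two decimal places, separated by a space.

A=(0,0), D=(9.00,0)
B = A + 1.00·(cos218°, sin218°) = (-0.7880, -0.6157)
|BD| = 9.8074
circle(B,9.00) ∩ circle(D,7.00): a=6.5351, h=6.1881
  candidates: C₊=(5.3457,5.9705) cross=60.689; C₋=(6.1227,-6.3813) cross=-60.689
  mode - wants cross < 0 → take C=(6.1227,-6.3813) (cross=-60.689)
ex = (C−B)/|BC| = (0.7679,-0.6406); ey = (0.6406,0.7679)
P = B + 2.94·ex + -1.84·ey = (0.2907,-3.9120)

0.29 -3.91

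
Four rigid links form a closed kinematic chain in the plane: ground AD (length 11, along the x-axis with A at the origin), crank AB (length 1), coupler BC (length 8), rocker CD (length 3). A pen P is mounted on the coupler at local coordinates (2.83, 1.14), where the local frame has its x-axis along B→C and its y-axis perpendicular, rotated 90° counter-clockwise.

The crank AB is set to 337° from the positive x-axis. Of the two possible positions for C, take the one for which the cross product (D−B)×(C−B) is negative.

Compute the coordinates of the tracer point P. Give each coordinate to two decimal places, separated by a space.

A=(0,0), D=(11.00,0)
B = A + 1.00·(cos337°, sin337°) = (0.9205, -0.3907)
|BD| = 10.0871
circle(B,8.00) ∩ circle(D,3.00): a=7.7698, h=1.9053
  candidates: C₊=(8.6107,1.8141) cross=19.219; C₋=(8.7583,-1.9937) cross=-19.219
  mode - wants cross < 0 → take C=(8.7583,-1.9937) (cross=-19.219)
ex = (C−B)/|BC| = (0.9797,-0.2004); ey = (0.2004,0.9797)
P = B + 2.83·ex + 1.14·ey = (3.9215,0.1591)

3.92 0.16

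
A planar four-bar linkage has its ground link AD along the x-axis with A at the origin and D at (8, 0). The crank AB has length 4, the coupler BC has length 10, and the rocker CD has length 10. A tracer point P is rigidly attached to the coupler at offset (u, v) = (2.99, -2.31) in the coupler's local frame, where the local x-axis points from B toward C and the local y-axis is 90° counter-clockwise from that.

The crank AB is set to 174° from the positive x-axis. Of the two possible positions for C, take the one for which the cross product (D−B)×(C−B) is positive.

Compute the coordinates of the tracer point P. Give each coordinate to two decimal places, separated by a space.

A=(0,0), D=(8.00,0)
B = A + 4.00·(cos174°, sin174°) = (-3.9781, 0.4181)
|BD| = 11.9854
circle(B,10.00) ∩ circle(D,10.00): a=5.9927, h=8.0055
  candidates: C₊=(2.2902,8.2097) cross=95.949; C₋=(1.7317,-7.7915) cross=-95.949
  mode + wants cross > 0 → take C=(2.2902,8.2097) (cross=95.949)
ex = (C−B)/|BC| = (0.6268,0.7792); ey = (-0.7792,0.6268)
P = B + 2.99·ex + -2.31·ey = (-0.3040,1.2998)

-0.30 1.30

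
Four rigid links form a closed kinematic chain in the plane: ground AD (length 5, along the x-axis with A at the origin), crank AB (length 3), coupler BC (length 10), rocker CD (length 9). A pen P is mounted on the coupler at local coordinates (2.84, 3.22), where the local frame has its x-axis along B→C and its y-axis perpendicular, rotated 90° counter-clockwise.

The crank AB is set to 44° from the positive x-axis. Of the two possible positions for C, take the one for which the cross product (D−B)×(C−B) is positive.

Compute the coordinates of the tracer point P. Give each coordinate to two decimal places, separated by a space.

A=(0,0), D=(5.00,0)
B = A + 3.00·(cos44°, sin44°) = (2.1580, 2.0840)
|BD| = 3.5242
circle(B,10.00) ∩ circle(D,9.00): a=4.4578, h=8.9514
  candidates: C₊=(11.0462,6.6666) cross=31.546; C₋=(0.4595,-7.7707) cross=-31.546
  mode + wants cross > 0 → take C=(11.0462,6.6666) (cross=31.546)
ex = (C−B)/|BC| = (0.8888,0.4583); ey = (-0.4583,0.8888)
P = B + 2.84·ex + 3.22·ey = (3.2067,6.2474)

3.21 6.25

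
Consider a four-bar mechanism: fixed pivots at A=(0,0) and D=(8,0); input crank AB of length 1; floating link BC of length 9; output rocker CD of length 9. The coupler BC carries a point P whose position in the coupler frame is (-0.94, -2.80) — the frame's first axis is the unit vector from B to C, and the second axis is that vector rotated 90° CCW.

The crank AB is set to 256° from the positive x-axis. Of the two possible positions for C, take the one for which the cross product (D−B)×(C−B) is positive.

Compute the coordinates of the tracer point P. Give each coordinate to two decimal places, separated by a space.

A=(0,0), D=(8.00,0)
B = A + 1.00·(cos256°, sin256°) = (-0.2419, -0.9703)
|BD| = 8.2988
circle(B,9.00) ∩ circle(D,9.00): a=4.1494, h=7.9864
  candidates: C₊=(2.9453,7.4465) cross=66.278; C₋=(4.8128,-8.4168) cross=-66.278
  mode + wants cross > 0 → take C=(2.9453,7.4465) (cross=66.278)
ex = (C−B)/|BC| = (0.3541,0.9352); ey = (-0.9352,0.3541)
P = B + -0.94·ex + -2.80·ey = (2.0437,-2.8410)

2.04 -2.84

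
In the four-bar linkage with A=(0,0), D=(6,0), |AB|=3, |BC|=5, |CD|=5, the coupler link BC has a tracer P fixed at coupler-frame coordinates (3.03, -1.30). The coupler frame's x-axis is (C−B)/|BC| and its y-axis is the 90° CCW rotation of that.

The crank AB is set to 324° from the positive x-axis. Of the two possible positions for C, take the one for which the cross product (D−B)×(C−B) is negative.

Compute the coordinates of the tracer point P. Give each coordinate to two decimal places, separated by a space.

3.90 -4.71

A=(0,0), D=(6.00,0)
B = A + 3.00·(cos324°, sin324°) = (2.4271, -1.7634)
|BD| = 3.9844
circle(B,5.00) ∩ circle(D,5.00): a=1.9922, h=4.5860
  candidates: C₊=(2.1839,3.2307) cross=18.272; C₋=(6.2431,-4.9941) cross=-18.272
  mode - wants cross < 0 → take C=(6.2431,-4.9941) (cross=-18.272)
ex = (C−B)/|BC| = (0.7632,-0.6461); ey = (0.6461,0.7632)
P = B + 3.03·ex + -1.30·ey = (3.8996,-4.7134)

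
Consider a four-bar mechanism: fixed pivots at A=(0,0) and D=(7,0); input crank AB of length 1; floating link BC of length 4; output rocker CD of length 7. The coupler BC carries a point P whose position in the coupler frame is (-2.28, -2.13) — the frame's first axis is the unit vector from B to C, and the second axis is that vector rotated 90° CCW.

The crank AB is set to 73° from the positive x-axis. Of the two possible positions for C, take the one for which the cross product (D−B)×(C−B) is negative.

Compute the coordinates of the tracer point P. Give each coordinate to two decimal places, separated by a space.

A=(0,0), D=(7.00,0)
B = A + 1.00·(cos73°, sin73°) = (0.2924, 0.9563)
|BD| = 6.7755
circle(B,4.00) ∩ circle(D,7.00): a=0.9525, h=3.8849
  candidates: C₊=(1.7836,4.6679) cross=26.322; C₋=(0.6870,-3.0242) cross=-26.322
  mode - wants cross < 0 → take C=(0.6870,-3.0242) (cross=-26.322)
ex = (C−B)/|BC| = (0.0987,-0.9951); ey = (0.9951,0.0987)
P = B + -2.28·ex + -2.13·ey = (-2.0522,3.0151)

-2.05 3.02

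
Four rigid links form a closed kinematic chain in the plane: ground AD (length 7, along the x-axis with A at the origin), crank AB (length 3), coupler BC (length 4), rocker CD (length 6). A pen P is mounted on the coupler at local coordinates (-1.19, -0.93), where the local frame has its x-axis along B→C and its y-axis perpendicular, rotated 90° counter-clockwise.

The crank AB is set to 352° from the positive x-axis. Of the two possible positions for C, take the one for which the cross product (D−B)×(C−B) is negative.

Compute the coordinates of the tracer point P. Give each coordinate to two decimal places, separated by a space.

A=(0,0), D=(7.00,0)
B = A + 3.00·(cos352°, sin352°) = (2.9708, -0.4175)
|BD| = 4.0508
circle(B,4.00) ∩ circle(D,6.00): a=-0.4433, h=3.9754
  candidates: C₊=(2.1201,3.4910) cross=16.103; C₋=(2.9396,-4.4174) cross=-16.103
  mode - wants cross < 0 → take C=(2.9396,-4.4174) (cross=-16.103)
ex = (C−B)/|BC| = (-0.0078,-1.0000); ey = (1.0000,-0.0078)
P = B + -1.19·ex + -0.93·ey = (2.0501,0.7797)

2.05 0.78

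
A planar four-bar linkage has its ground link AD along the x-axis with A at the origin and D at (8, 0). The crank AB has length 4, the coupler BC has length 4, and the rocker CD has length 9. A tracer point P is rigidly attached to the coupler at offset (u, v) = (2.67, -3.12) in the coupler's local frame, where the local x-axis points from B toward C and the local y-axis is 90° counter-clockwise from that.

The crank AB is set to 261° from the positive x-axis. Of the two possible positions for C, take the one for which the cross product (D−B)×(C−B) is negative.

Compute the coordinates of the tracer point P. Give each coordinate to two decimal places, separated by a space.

-1.03 -8.04

A=(0,0), D=(8.00,0)
B = A + 4.00·(cos261°, sin261°) = (-0.6257, -3.9508)
|BD| = 9.4875
circle(B,4.00) ∩ circle(D,9.00): a=1.3182, h=3.7766
  candidates: C₊=(-0.9999,0.0317) cross=35.830; C₋=(2.1453,-6.8354) cross=-35.830
  mode - wants cross < 0 → take C=(2.1453,-6.8354) (cross=-35.830)
ex = (C−B)/|BC| = (0.6928,-0.7212); ey = (0.7212,0.6928)
P = B + 2.67·ex + -3.12·ey = (-1.0261,-8.0377)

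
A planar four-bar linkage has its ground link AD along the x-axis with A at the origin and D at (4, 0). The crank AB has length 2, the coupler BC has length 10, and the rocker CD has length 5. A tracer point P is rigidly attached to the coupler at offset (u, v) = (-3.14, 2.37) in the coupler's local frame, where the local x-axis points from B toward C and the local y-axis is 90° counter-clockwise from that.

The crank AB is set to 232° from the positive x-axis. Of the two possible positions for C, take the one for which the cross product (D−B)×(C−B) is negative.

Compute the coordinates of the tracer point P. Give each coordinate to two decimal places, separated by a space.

A=(0,0), D=(4.00,0)
B = A + 2.00·(cos232°, sin232°) = (-1.2313, -1.5760)
|BD| = 5.4636
circle(B,10.00) ∩ circle(D,5.00): a=9.5954, h=2.8156
  candidates: C₊=(7.1440,3.8878) cross=15.383; C₋=(8.7684,-1.5041) cross=-15.383
  mode - wants cross < 0 → take C=(8.7684,-1.5041) (cross=-15.383)
ex = (C−B)/|BC| = (1.0000,0.0072); ey = (-0.0072,1.0000)
P = B + -3.14·ex + 2.37·ey = (-4.3883,0.7713)

-4.39 0.77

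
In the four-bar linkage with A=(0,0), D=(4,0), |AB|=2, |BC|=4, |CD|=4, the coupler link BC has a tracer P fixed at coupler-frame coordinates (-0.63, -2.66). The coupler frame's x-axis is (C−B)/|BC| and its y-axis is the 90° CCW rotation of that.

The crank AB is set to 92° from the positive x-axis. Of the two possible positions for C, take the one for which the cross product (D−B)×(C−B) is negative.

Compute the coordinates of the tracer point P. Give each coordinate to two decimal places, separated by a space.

-2.79 2.23

A=(0,0), D=(4.00,0)
B = A + 2.00·(cos92°, sin92°) = (-0.0698, 1.9988)
|BD| = 4.5341
circle(B,4.00) ∩ circle(D,4.00): a=2.2671, h=3.2955
  candidates: C₊=(3.4179,3.9574) cross=14.942; C₋=(0.5123,-1.9586) cross=-14.942
  mode - wants cross < 0 → take C=(0.5123,-1.9586) (cross=-14.942)
ex = (C−B)/|BC| = (0.1455,-0.9894); ey = (0.9894,0.1455)
P = B + -0.63·ex + -2.66·ey = (-2.7932,2.2350)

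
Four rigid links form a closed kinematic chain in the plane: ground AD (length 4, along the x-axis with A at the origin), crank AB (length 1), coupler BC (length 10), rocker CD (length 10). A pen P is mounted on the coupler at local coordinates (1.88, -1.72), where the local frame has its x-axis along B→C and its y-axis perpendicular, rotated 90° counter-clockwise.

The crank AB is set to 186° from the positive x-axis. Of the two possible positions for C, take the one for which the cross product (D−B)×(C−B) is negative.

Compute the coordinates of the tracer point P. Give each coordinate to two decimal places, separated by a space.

-2.14 -2.38

A=(0,0), D=(4.00,0)
B = A + 1.00·(cos186°, sin186°) = (-0.9945, -0.1045)
|BD| = 4.9956
circle(B,10.00) ∩ circle(D,10.00): a=2.4978, h=9.6830
  candidates: C₊=(1.3001,9.6286) cross=48.373; C₋=(1.7053,-9.7332) cross=-48.373
  mode - wants cross < 0 → take C=(1.7053,-9.7332) (cross=-48.373)
ex = (C−B)/|BC| = (0.2700,-0.9629); ey = (0.9629,0.2700)
P = B + 1.88·ex + -1.72·ey = (-2.1431,-2.3791)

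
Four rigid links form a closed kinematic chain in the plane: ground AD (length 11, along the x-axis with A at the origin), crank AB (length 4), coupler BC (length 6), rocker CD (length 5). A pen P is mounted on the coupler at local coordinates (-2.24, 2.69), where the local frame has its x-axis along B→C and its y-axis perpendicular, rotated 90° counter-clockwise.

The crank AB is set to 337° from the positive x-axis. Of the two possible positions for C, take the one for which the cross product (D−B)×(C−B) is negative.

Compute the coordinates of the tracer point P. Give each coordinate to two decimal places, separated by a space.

3.07 1.88

A=(0,0), D=(11.00,0)
B = A + 4.00·(cos337°, sin337°) = (3.6820, -1.5629)
|BD| = 7.4830
circle(B,6.00) ∩ circle(D,5.00): a=4.4765, h=3.9951
  candidates: C₊=(7.2254,3.2790) cross=29.895; C₋=(8.8942,-4.5349) cross=-29.895
  mode - wants cross < 0 → take C=(8.8942,-4.5349) (cross=-29.895)
ex = (C−B)/|BC| = (0.8687,-0.4953); ey = (0.4953,0.8687)
P = B + -2.24·ex + 2.69·ey = (3.0686,1.8834)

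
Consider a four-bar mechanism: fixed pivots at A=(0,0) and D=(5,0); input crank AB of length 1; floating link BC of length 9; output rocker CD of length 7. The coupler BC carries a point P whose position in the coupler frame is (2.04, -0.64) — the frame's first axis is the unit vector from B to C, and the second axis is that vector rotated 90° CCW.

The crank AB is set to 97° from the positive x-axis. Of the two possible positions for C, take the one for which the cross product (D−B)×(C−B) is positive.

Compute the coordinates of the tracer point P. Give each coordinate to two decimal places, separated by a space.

1.85 1.81

A=(0,0), D=(5.00,0)
B = A + 1.00·(cos97°, sin97°) = (-0.1219, 0.9925)
|BD| = 5.2172
circle(B,9.00) ∩ circle(D,7.00): a=5.6754, h=6.9850
  candidates: C₊=(6.7787,6.7702) cross=36.442; C₋=(4.1210,-6.9446) cross=-36.442
  mode + wants cross > 0 → take C=(6.7787,6.7702) (cross=36.442)
ex = (C−B)/|BC| = (0.7667,0.6420); ey = (-0.6420,0.7667)
P = B + 2.04·ex + -0.64·ey = (1.8531,1.8114)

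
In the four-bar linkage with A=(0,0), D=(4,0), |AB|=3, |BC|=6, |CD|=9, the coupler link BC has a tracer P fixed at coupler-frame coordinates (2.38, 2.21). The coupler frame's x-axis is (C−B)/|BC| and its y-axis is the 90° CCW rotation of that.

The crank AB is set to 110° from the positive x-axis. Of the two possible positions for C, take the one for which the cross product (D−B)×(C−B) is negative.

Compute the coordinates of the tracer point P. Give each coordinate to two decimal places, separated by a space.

A=(0,0), D=(4.00,0)
B = A + 3.00·(cos110°, sin110°) = (-1.0261, 2.8191)
|BD| = 5.7627
circle(B,6.00) ∩ circle(D,9.00): a=-1.0231, h=5.9121
  candidates: C₊=(0.9738,8.4760) cross=34.070; C₋=(-4.8106,-1.8368) cross=-34.070
  mode - wants cross < 0 → take C=(-4.8106,-1.8368) (cross=-34.070)
ex = (C−B)/|BC| = (-0.6308,-0.7760); ey = (0.7760,-0.6308)
P = B + 2.38·ex + 2.21·ey = (-0.8123,-0.4217)

-0.81 -0.42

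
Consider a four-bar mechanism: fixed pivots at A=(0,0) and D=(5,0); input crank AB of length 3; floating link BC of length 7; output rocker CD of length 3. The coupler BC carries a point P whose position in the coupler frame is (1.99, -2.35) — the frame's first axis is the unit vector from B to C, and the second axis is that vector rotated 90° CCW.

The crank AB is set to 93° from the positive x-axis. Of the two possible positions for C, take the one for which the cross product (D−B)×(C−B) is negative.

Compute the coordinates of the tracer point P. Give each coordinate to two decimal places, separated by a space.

A=(0,0), D=(5.00,0)
B = A + 3.00·(cos93°, sin93°) = (-0.1570, 2.9959)
|BD| = 5.9641
circle(B,7.00) ∩ circle(D,3.00): a=6.3354, h=2.9769
  candidates: C₊=(6.8165,2.3875) cross=17.755; C₋=(3.8258,-2.7606) cross=-17.755
  mode - wants cross < 0 → take C=(3.8258,-2.7606) (cross=-17.755)
ex = (C−B)/|BC| = (0.5690,-0.8224); ey = (0.8224,0.5690)
P = B + 1.99·ex + -2.35·ey = (-0.9573,0.0223)

-0.96 0.02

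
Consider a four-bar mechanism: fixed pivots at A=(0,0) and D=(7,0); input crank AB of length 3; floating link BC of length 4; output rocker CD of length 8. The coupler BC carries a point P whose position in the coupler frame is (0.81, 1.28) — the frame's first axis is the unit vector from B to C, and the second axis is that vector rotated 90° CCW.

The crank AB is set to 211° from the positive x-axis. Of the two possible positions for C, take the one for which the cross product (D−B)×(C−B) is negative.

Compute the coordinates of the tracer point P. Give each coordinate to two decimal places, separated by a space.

-1.10 -1.20

A=(0,0), D=(7.00,0)
B = A + 3.00·(cos211°, sin211°) = (-2.5715, -1.5451)
|BD| = 9.6954
circle(B,4.00) ∩ circle(D,8.00): a=2.3723, h=3.2206
  candidates: C₊=(-0.7428,2.0124) cross=31.225; C₋=(0.2837,-4.3465) cross=-31.225
  mode - wants cross < 0 → take C=(0.2837,-4.3465) (cross=-31.225)
ex = (C−B)/|BC| = (0.7138,-0.7003); ey = (0.7003,0.7138)
P = B + 0.81·ex + 1.28·ey = (-1.0969,-1.1987)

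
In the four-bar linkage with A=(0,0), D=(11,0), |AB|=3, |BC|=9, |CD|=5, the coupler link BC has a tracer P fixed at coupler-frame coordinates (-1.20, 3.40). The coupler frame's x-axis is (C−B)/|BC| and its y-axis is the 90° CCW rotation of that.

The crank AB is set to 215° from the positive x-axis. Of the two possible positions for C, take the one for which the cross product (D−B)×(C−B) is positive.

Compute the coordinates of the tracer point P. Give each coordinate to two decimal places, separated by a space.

A=(0,0), D=(11.00,0)
B = A + 3.00·(cos215°, sin215°) = (-2.4575, -1.7207)
|BD| = 13.5670
circle(B,9.00) ∩ circle(D,5.00): a=8.8473, h=1.6506
  candidates: C₊=(6.1091,1.0387) cross=22.394; C₋=(6.5278,-2.2359) cross=-22.394
  mode + wants cross > 0 → take C=(6.1091,1.0387) (cross=22.394)
ex = (C−B)/|BC| = (0.9518,0.3066); ey = (-0.3066,0.9518)
P = B + -1.20·ex + 3.40·ey = (-4.6421,1.1476)

-4.64 1.15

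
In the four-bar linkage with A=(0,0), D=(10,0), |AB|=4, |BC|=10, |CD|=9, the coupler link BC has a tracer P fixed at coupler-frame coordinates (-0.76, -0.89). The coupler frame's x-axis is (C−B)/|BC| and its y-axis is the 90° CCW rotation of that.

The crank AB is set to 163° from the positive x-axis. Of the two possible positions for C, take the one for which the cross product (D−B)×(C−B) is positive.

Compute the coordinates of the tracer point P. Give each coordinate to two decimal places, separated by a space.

-3.93 0.00

A=(0,0), D=(10.00,0)
B = A + 4.00·(cos163°, sin163°) = (-3.8252, 1.1695)
|BD| = 13.8746
circle(B,10.00) ∩ circle(D,9.00): a=7.6220, h=6.4734
  candidates: C₊=(4.3153,6.9774) cross=89.816; C₋=(3.2240,-5.9233) cross=-89.816
  mode + wants cross > 0 → take C=(4.3153,6.9774) (cross=89.816)
ex = (C−B)/|BC| = (0.8141,0.5808); ey = (-0.5808,0.8141)
P = B + -0.76·ex + -0.89·ey = (-3.9270,0.0036)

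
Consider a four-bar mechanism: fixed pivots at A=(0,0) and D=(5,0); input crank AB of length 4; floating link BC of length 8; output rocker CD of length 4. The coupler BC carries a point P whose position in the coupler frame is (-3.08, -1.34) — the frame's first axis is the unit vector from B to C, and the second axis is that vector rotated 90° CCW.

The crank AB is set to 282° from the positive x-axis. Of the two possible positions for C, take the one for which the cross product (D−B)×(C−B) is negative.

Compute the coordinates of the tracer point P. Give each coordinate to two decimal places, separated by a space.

A=(0,0), D=(5.00,0)
B = A + 4.00·(cos282°, sin282°) = (0.8316, -3.9126)
|BD| = 5.7170
circle(B,8.00) ∩ circle(D,4.00): a=7.0565, h=3.7690
  candidates: C₊=(3.3972,3.6649) cross=21.547; C₋=(8.5562,-1.8313) cross=-21.547
  mode - wants cross < 0 → take C=(8.5562,-1.8313) (cross=-21.547)
ex = (C−B)/|BC| = (0.9656,0.2602); ey = (-0.2602,0.9656)
P = B + -3.08·ex + -1.34·ey = (-1.7937,-6.0077)

-1.79 -6.01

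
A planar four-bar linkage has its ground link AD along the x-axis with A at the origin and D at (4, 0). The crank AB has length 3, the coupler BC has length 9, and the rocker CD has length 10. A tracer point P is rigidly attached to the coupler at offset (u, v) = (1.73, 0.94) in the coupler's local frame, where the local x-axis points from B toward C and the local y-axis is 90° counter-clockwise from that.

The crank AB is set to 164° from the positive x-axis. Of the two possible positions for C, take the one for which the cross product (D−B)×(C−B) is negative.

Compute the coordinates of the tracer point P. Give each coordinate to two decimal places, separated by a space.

A=(0,0), D=(4.00,0)
B = A + 3.00·(cos164°, sin164°) = (-2.8838, 0.8269)
|BD| = 6.9333
circle(B,9.00) ∩ circle(D,10.00): a=2.0964, h=8.7524
  candidates: C₊=(0.2416,9.2668) cross=60.683; C₋=(-1.8462,-8.1131) cross=-60.683
  mode - wants cross < 0 → take C=(-1.8462,-8.1131) (cross=-60.683)
ex = (C−B)/|BC| = (0.1153,-0.9933); ey = (0.9933,0.1153)
P = B + 1.73·ex + 0.94·ey = (-1.7506,-0.7832)

-1.75 -0.78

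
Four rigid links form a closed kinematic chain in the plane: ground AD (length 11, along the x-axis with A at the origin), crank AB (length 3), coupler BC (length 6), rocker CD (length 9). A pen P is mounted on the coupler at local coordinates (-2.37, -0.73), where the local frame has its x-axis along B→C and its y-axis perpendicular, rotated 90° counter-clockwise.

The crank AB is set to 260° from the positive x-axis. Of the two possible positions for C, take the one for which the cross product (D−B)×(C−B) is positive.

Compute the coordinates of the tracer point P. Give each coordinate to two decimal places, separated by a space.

-0.99 -5.39

A=(0,0), D=(11.00,0)
B = A + 3.00·(cos260°, sin260°) = (-0.5209, -2.9544)
|BD| = 11.8937
circle(B,6.00) ∩ circle(D,9.00): a=4.0551, h=4.4222
  candidates: C₊=(2.3086,2.3365) cross=52.597; C₋=(4.5056,-6.2307) cross=-52.597
  mode + wants cross > 0 → take C=(2.3086,2.3365) (cross=52.597)
ex = (C−B)/|BC| = (0.4716,0.8818); ey = (-0.8818,0.4716)
P = B + -2.37·ex + -0.73·ey = (-0.9949,-5.3886)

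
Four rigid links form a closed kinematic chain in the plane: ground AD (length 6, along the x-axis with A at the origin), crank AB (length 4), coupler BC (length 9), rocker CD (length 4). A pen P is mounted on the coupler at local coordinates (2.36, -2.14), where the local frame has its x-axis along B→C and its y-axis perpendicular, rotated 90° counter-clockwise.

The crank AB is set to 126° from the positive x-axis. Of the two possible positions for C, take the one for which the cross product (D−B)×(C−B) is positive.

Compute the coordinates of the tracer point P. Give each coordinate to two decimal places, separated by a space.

A=(0,0), D=(6.00,0)
B = A + 4.00·(cos126°, sin126°) = (-2.3511, 3.2361)
|BD| = 8.9562
circle(B,9.00) ∩ circle(D,4.00): a=8.1069, h=3.9088
  candidates: C₊=(6.6204,3.9516) cross=35.008; C₋=(3.7957,-3.3378) cross=-35.008
  mode + wants cross > 0 → take C=(6.6204,3.9516) (cross=35.008)
ex = (C−B)/|BC| = (0.9968,0.0795); ey = (-0.0795,0.9968)
P = B + 2.36·ex + -2.14·ey = (0.1715,1.2905)

0.17 1.29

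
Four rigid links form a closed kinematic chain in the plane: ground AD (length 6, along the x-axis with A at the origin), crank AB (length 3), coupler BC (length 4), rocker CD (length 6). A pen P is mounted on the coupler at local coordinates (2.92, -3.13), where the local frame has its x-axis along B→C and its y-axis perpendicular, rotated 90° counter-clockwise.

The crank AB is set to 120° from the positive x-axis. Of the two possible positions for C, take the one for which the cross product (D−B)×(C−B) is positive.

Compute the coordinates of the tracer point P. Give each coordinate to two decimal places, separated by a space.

A=(0,0), D=(6.00,0)
B = A + 3.00·(cos120°, sin120°) = (-1.5000, 2.5981)
|BD| = 7.9373
circle(B,4.00) ∩ circle(D,6.00): a=2.7087, h=2.9432
  candidates: C₊=(2.0229,4.4925) cross=23.361; C₋=(0.0961,-1.0697) cross=-23.361
  mode + wants cross > 0 → take C=(2.0229,4.4925) (cross=23.361)
ex = (C−B)/|BC| = (0.8807,0.4736); ey = (-0.4736,0.8807)
P = B + 2.92·ex + -3.13·ey = (2.5542,1.2243)

2.55 1.22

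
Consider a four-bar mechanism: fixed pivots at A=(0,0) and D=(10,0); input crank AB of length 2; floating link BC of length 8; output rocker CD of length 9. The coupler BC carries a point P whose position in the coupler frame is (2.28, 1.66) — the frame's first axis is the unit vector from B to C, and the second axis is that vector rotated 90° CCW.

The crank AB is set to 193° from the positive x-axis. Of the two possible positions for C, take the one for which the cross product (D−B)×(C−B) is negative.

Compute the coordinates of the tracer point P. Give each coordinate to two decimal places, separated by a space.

A=(0,0), D=(10.00,0)
B = A + 2.00·(cos193°, sin193°) = (-1.9487, -0.4499)
|BD| = 11.9572
circle(B,8.00) ∩ circle(D,9.00): a=5.2677, h=6.0209
  candidates: C₊=(3.0887,5.7649) cross=71.993; C₋=(3.5418,-6.2683) cross=-71.993
  mode - wants cross < 0 → take C=(3.5418,-6.2683) (cross=-71.993)
ex = (C−B)/|BC| = (0.6863,-0.7273); ey = (0.7273,0.6863)
P = B + 2.28·ex + 1.66·ey = (0.8234,-0.9689)

0.82 -0.97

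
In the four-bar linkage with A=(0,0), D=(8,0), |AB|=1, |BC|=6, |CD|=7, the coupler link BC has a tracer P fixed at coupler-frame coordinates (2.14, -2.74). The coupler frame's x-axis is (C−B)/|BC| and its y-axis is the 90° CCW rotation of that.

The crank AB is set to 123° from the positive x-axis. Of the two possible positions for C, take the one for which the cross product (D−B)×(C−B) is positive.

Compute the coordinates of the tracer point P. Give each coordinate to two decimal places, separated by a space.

A=(0,0), D=(8.00,0)
B = A + 1.00·(cos123°, sin123°) = (-0.5446, 0.8387)
|BD| = 8.5857
circle(B,6.00) ∩ circle(D,7.00): a=3.5358, h=4.8475
  candidates: C₊=(3.4477,5.3176) cross=41.619; C₋=(2.5007,-4.3310) cross=-41.619
  mode + wants cross > 0 → take C=(3.4477,5.3176) (cross=41.619)
ex = (C−B)/|BC| = (0.6654,0.7465); ey = (-0.7465,0.6654)
P = B + 2.14·ex + -2.74·ey = (2.9247,0.6130)

2.92 0.61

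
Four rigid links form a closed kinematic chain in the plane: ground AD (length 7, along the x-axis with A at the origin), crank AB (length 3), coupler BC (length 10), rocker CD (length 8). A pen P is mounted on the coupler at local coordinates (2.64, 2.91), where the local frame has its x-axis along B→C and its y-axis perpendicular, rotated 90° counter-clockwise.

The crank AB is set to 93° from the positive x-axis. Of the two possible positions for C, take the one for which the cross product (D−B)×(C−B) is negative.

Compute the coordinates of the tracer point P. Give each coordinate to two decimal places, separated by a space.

A=(0,0), D=(7.00,0)
B = A + 3.00·(cos93°, sin93°) = (-0.1570, 2.9959)
|BD| = 7.7587
circle(B,10.00) ∩ circle(D,8.00): a=6.1993, h=7.8465
  candidates: C₊=(8.5913,7.8401) cross=60.879; C₋=(2.5317,-6.6359) cross=-60.879
  mode - wants cross < 0 → take C=(2.5317,-6.6359) (cross=-60.879)
ex = (C−B)/|BC| = (0.2689,-0.9632); ey = (0.9632,0.2689)
P = B + 2.64·ex + 2.91·ey = (3.3557,1.2355)

3.36 1.24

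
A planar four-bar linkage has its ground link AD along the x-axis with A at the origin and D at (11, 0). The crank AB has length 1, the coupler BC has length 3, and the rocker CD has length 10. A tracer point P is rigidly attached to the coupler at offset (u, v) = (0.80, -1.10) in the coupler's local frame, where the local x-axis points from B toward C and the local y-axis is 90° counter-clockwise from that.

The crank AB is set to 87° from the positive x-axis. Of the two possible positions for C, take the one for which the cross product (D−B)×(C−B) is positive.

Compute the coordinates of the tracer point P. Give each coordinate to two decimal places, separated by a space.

1.41 1.09

A=(0,0), D=(11.00,0)
B = A + 1.00·(cos87°, sin87°) = (0.0523, 0.9986)
|BD| = 10.9931
circle(B,3.00) ∩ circle(D,10.00): a=1.3576, h=2.6752
  candidates: C₊=(1.6473,3.5395) cross=29.409; C₋=(1.1613,-1.7889) cross=-29.409
  mode + wants cross > 0 → take C=(1.6473,3.5395) (cross=29.409)
ex = (C−B)/|BC| = (0.5317,0.8470); ey = (-0.8470,0.5317)
P = B + 0.80·ex + -1.10·ey = (1.4093,1.0914)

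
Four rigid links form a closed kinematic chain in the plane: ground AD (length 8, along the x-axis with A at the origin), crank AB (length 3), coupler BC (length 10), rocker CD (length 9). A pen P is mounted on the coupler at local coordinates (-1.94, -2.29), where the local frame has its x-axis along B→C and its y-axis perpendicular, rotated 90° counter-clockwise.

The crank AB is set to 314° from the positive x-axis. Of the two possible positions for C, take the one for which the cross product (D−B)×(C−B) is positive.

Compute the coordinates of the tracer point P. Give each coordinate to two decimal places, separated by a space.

4.09 -4.39

A=(0,0), D=(8.00,0)
B = A + 3.00·(cos314°, sin314°) = (2.0840, -2.1580)
|BD| = 6.2973
circle(B,10.00) ∩ circle(D,9.00): a=4.6572, h=8.8493
  candidates: C₊=(3.4267,7.7514) cross=55.727; C₋=(9.4918,-8.8755) cross=-55.727
  mode + wants cross > 0 → take C=(3.4267,7.7514) (cross=55.727)
ex = (C−B)/|BC| = (0.1343,0.9909); ey = (-0.9909,0.1343)
P = B + -1.94·ex + -2.29·ey = (4.0928,-4.3879)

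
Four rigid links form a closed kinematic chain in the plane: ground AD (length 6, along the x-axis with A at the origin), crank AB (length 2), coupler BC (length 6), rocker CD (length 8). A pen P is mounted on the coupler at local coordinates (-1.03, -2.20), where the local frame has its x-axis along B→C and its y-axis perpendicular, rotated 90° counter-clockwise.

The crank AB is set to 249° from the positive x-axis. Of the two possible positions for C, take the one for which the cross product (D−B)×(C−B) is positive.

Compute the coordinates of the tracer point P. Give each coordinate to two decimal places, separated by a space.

A=(0,0), D=(6.00,0)
B = A + 2.00·(cos249°, sin249°) = (-0.7167, -1.8672)
|BD| = 6.9714
circle(B,6.00) ∩ circle(D,8.00): a=1.4775, h=5.8152
  candidates: C₊=(-0.8507,4.1313) cross=40.540; C₋=(2.2643,-7.0742) cross=-40.540
  mode + wants cross > 0 → take C=(-0.8507,4.1313) (cross=40.540)
ex = (C−B)/|BC| = (-0.0223,0.9998); ey = (-0.9998,-0.0223)
P = B + -1.03·ex + -2.20·ey = (1.5057,-2.8478)

1.51 -2.85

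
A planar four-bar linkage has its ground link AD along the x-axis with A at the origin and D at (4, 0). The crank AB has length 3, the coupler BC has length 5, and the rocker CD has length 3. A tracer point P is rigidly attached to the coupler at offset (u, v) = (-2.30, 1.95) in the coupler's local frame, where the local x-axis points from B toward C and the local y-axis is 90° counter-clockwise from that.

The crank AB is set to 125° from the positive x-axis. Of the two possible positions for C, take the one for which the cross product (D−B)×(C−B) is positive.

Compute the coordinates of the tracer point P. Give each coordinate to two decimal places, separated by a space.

A=(0,0), D=(4.00,0)
B = A + 3.00·(cos125°, sin125°) = (-1.7207, 2.4575)
|BD| = 6.2262
circle(B,5.00) ∩ circle(D,3.00): a=4.3980, h=2.3786
  candidates: C₊=(3.2590,2.9071) cross=14.810; C₋=(1.3814,-1.4639) cross=-14.810
  mode + wants cross > 0 → take C=(3.2590,2.9071) (cross=14.810)
ex = (C−B)/|BC| = (0.9959,0.0899); ey = (-0.0899,0.9959)
P = B + -2.30·ex + 1.95·ey = (-4.1868,4.1927)

-4.19 4.19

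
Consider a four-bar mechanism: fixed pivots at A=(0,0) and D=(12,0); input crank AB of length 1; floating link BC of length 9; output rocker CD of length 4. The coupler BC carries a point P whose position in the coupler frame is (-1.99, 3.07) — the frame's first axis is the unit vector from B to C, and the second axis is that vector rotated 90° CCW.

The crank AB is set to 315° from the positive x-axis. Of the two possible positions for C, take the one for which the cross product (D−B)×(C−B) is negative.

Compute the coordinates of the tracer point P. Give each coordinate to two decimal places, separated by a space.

-0.42 2.77

A=(0,0), D=(12.00,0)
B = A + 1.00·(cos315°, sin315°) = (0.7071, -0.7071)
|BD| = 11.3150
circle(B,9.00) ∩ circle(D,4.00): a=8.5298, h=2.8710
  candidates: C₊=(9.0408,2.6913) cross=32.485; C₋=(9.3996,-3.0394) cross=-32.485
  mode - wants cross < 0 → take C=(9.3996,-3.0394) (cross=-32.485)
ex = (C−B)/|BC| = (0.9658,-0.2591); ey = (0.2591,0.9658)
P = B + -1.99·ex + 3.07·ey = (-0.4193,2.7737)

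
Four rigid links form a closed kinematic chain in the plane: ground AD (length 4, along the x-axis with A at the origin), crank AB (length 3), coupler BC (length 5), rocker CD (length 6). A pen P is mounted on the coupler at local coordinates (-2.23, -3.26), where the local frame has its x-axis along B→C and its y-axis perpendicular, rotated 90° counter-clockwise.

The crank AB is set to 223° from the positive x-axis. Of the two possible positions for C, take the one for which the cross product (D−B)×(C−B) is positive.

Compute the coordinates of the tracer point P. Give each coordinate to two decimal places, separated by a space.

0.60 -4.84

A=(0,0), D=(4.00,0)
B = A + 3.00·(cos223°, sin223°) = (-2.1941, -2.0460)
|BD| = 6.5232
circle(B,5.00) ∩ circle(D,6.00): a=2.4185, h=4.3762
  candidates: C₊=(-1.2702,2.8679) cross=28.547; C₋=(1.4750,-5.4428) cross=-28.547
  mode + wants cross > 0 → take C=(-1.2702,2.8679) (cross=28.547)
ex = (C−B)/|BC| = (0.1848,0.9828); ey = (-0.9828,0.1848)
P = B + -2.23·ex + -3.26·ey = (0.5978,-4.8400)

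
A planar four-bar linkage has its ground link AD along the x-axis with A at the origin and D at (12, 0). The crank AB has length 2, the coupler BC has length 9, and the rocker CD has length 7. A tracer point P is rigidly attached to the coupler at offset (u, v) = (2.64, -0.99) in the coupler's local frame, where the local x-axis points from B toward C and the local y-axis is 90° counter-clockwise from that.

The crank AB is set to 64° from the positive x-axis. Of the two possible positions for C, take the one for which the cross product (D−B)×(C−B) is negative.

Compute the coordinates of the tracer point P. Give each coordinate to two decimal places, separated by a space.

A=(0,0), D=(12.00,0)
B = A + 2.00·(cos64°, sin64°) = (0.8767, 1.7976)
|BD| = 11.2676
circle(B,9.00) ∩ circle(D,7.00): a=7.0538, h=5.5896
  candidates: C₊=(8.7319,6.1903) cross=62.982; C₋=(6.9484,-4.8458) cross=-62.982
  mode - wants cross < 0 → take C=(6.9484,-4.8458) (cross=-62.982)
ex = (C−B)/|BC| = (0.6746,-0.7382); ey = (0.7382,0.6746)
P = B + 2.64·ex + -0.99·ey = (1.9270,-0.8190)

1.93 -0.82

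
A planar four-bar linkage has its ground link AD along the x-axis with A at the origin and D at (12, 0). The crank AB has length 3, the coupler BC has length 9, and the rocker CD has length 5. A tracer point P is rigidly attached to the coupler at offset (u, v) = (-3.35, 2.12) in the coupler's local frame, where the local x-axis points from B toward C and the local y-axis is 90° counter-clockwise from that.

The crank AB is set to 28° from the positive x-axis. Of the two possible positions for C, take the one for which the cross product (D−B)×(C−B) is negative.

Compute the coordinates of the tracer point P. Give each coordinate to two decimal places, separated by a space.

A=(0,0), D=(12.00,0)
B = A + 3.00·(cos28°, sin28°) = (2.6488, 1.4084)
|BD| = 9.4566
circle(B,9.00) ∩ circle(D,5.00): a=7.6892, h=4.6772
  candidates: C₊=(10.9489,4.8883) cross=44.231; C₋=(9.5557,-4.3618) cross=-44.231
  mode - wants cross < 0 → take C=(9.5557,-4.3618) (cross=-44.231)
ex = (C−B)/|BC| = (0.7674,-0.6411); ey = (0.6411,0.7674)
P = B + -3.35·ex + 2.12·ey = (1.4372,5.1832)

1.44 5.18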